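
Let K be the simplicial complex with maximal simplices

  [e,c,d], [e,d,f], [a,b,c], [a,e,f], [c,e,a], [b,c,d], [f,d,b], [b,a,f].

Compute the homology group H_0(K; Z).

H_0 = Z.

Take the total order a < b < c < d < e < f on the vertex set. Then K (dimension 2) consists of the simplices:

  0-simplices (6): a, b, c, d, e, f
  1-simplices (12): ab, ac, ae, af, bc, bd, bf, cd, ce, de, df, ef
  2-simplices (8): abc, abf, ace, aef, bcd, bdf, cde, def

so the chain groups are C_0 ≅ Z^6, C_1 ≅ Z^12, C_2 ≅ Z^8.

∂_1: C_1 → C_0 maps an edge to its endpoints' difference, ∂[p,q] = q − p.
The resulting 6×12 matrix has rank 5, and its Smith normal form has invariant factors (1,1,1,1,1).

Boundary ∂_2: C_2 → C_1 acts by ∂[p,q,r] = [q,r] − [p,r] + [p,q]. For instance
  ∂cde = de − ce + cd,
  ∂abc = bc − ac + ab.
The 12×8 boundary matrix has rank 7 and Smith normal form diag(1,1,1,1,1,1,1).

Computing H_k = (kernel of ∂_k) / (image of ∂_{k+1}):

  H_0: rank C_0 − rank ∂_1 = 6 − 5 = 1, and the invariant factors of ∂_1 are all 1, so H_0 ≅ Z.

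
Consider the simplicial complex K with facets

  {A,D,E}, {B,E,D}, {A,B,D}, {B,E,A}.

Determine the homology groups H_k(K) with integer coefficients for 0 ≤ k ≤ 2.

H_0 ≅ Z,  H_1 = 0,  H_2 ≅ Z.

We work with the vertex ordering A < B < D < E. The simplices of K, each written with vertices in increasing order, are:

  0-simplices (4): A, B, D, E
  1-simplices (6): AB, AD, AE, BD, BE, DE
  2-simplices (4): ABD, ABE, ADE, BDE

so the chain groups are C_0 ≅ Z^4, C_1 ≅ Z^6, C_2 ≅ Z^4.

Boundary ∂_1: C_1 → C_0 is given by ∂[p,q] = [q] − [p]. For instance
  ∂AD = D − A.
The resulting 4×6 matrix has rank 3, and its Smith normal form has invariant factors (1,1,1).

Boundary ∂_2: C_2 → C_1 maps a triangle to the signed sum of its edges. For instance
  ∂BDE = DE − BE + BD,
  ∂ADE = DE − AE + AD.
The 6×4 boundary matrix has rank 3 and Smith normal form diag(1,1,1).

From H_k ≅ ker(∂_k) / im(∂_{k+1}) we obtain:

  H_0: rank C_0 − rank ∂_1 = 4 − 3 = 1, and the invariant factors of ∂_1 are all 1, so H_0 = Z.
  H_1: rank ker ∂_1 − rank ∂_2 = (6 − 3) − 3 = 0, and the invariant factors of ∂_2 are all 1, so H_1 = 0.
  H_2: rank ker ∂_2 − rank ∂_3 = (4 − 3) − 0 = 1, and there is no ∂_3, so H_2 = Z.

(K is a triangulation of the 2-sphere S^2.)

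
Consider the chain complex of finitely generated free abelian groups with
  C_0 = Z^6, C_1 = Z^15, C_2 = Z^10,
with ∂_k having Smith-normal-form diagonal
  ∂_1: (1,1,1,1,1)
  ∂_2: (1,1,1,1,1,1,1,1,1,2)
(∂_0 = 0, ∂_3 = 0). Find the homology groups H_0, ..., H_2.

H_0 = Z,  H_1 = Z/2,  H_2 = 0.

H_0: b_0 = 6 − 0 − 5 = 1; torsion from ∂_1 factors > 1: none. So H_0 = Z.
H_1: b_1 = 15 − 5 − 10 = 0; torsion from ∂_2 factors > 1: [2]. So H_1 = Z/2.
H_2: b_2 = 10 − 10 − 0 = 0; torsion from ∂_3 factors > 1: none. So H_2 = 0.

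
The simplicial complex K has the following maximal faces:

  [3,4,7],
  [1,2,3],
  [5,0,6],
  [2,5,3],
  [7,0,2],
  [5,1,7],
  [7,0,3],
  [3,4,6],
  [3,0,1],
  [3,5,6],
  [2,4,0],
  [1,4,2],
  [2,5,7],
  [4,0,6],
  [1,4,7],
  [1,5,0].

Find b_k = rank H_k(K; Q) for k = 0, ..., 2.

Fix the vertex order 0 < 1 < 2 < 3 < 4 < 5 < 6 < 7 and write every simplex with vertices in increasing order. Then dim K = 2 and the simplices of K are:

  0-simplices (8): [0], [1], [2], [3], [4], [5], [6], [7]
  1-simplices (24): (24 of them)
  2-simplices (16): [0,1,3], [0,1,5], [0,2,4], [0,2,7], [0,3,7], [0,4,6], [0,5,6], [1,2,3], [1,2,4], [1,4,7], [1,5,7], [2,3,5], [2,5,7], [3,4,6], [3,4,7], [3,5,6]

Hence C_0 ≅ Z^8, C_1 ≅ Z^24, C_2 ≅ Z^16.

Boundary ∂_1: C_1 → C_0 maps an edge to its endpoints' difference, ∂[p,q] = q − p.
This gives a 8×24 integer matrix of rank 7; reducing to Smith normal form yields diagonal entries (1,1,1,1,1,1,1).

The boundary map ∂_2: C_2 → C_1 acts by ∂[p,q,r] = [q,r] − [p,r] + [p,q]. For instance
  ∂[0,2,4] = [2,4] − [0,4] + [0,2],
  ∂[1,2,4] = [2,4] − [1,4] + [1,2].
This gives a 24×16 integer matrix of rank 15; reducing to Smith normal form yields diagonal entries (1,1,1,1,1,1,1,1,1,1,1,1,1,1,1).

Now H_k = ker ∂_k / im ∂_{k+1}, so:

  H_0: rank C_0 − rank ∂_1 = 8 − 7 = 1, and the invariant factors of ∂_1 are all 1, so H_0 ≅ Z.
  H_1: rank ker ∂_1 − rank ∂_2 = (24 − 7) − 15 = 2, and the invariant factors of ∂_2 are all 1, so H_1 ≅ Z^2.
  H_2: rank ker ∂_2 − rank ∂_3 = (16 − 15) − 0 = 1, and there is no ∂_3, so H_2 ≅ Z.

As a check, the Euler characteristic is 8 − 24 + 16 = 0, which agrees with 1 − 2 + 1 = 0.
(K is a triangulation of the torus T^2.)

Hence the Betti numbers are b_0 = 1, b_1 = 2, b_2 = 1.

b_0 = 1, b_1 = 2, b_2 = 1.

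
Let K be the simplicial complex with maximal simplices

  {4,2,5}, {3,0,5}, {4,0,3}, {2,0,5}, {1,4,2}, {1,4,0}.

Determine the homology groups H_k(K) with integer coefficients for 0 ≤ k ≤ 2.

Fix the vertex order 0 < 1 < 2 < 3 < 4 < 5 and write every simplex with vertices in increasing order. Then dim K = 2 and the simplices of K are:

  0-simplices (6): [0], [1], [2], [3], [4], [5]
  1-simplices (12): [0,1], [0,2], [0,3], [0,4], [0,5], [1,2], [1,4], [2,4], [2,5], [3,4], [3,5], [4,5]
  2-simplices (6): [0,1,4], [0,2,5], [0,3,4], [0,3,5], [1,2,4], [2,4,5]

so the chain groups are C_0 ≅ Z^6, C_1 ≅ Z^12, C_2 ≅ Z^6.

The boundary map ∂_1: C_1 → C_0 maps an edge to its endpoints' difference, ∂[p,q] = q − p.
The resulting 6×12 matrix has rank 5, and its Smith normal form has invariant factors (1,1,1,1,1).

∂_2: C_2 → C_1 maps a triangle to the signed sum of its edges. For instance
  ∂[0,1,4] = [1,4] − [0,4] + [0,1],
  ∂[1,2,4] = [2,4] − [1,4] + [1,2].
The 12×6 boundary matrix has rank 6 and Smith normal form diag(1,1,1,1,1,1).

From H_k ≅ ker(∂_k) / im(∂_{k+1}) we obtain:

  H_0: rank C_0 − rank ∂_1 = 6 − 5 = 1, and the invariant factors of ∂_1 are all 1, so H_0 ≅ Z.
  H_1: rank ker ∂_1 − rank ∂_2 = (12 − 5) − 6 = 1, and the invariant factors of ∂_2 are all 1, so H_1 ≅ Z.
  H_2: rank ker ∂_2 − rank ∂_3 = (6 − 6) − 0 = 0, and there is no ∂_3, so H_2 ≅ 0.

H_0 = Z,  H_1 = Z,  H_2 = 0.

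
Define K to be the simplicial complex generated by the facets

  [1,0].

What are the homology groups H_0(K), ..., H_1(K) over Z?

Take the total order 0 < 1 on the vertex set. Then K (dimension 1) consists of the simplices:

  0-simplices (2): [0], [1]
  1-simplices (1): [0,1]

Hence C_0 ≅ Z^2, C_1 ≅ Z^1.

The boundary map ∂_1: C_1 → C_0 is given by ∂[p,q] = [q] − [p]. For instance
  ∂[0,1] = [1] − [0].
This gives a 2×1 integer matrix of rank 1; reducing to Smith normal form yields diagonal entries (1).

From H_k ≅ ker(∂_k) / im(∂_{k+1}) we obtain:

  H_0: rank C_0 − rank ∂_1 = 2 − 1 = 1, and the invariant factors of ∂_1 are all 1, so H_0 = Z.
  H_1: rank ker ∂_1 − rank ∂_2 = (1 − 1) − 0 = 0, and there is no ∂_2, so H_1 = 0.

As a check, the Euler characteristic is 2 − 1 = 1, which agrees with 1 − 0 = 1.

H_0 = Z,  H_1 = 0.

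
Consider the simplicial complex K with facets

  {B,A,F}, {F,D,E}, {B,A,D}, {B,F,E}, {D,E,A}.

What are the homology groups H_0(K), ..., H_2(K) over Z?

We work with the vertex ordering A < B < D < E < F. The simplices of K, each written with vertices in increasing order, are:

  0-simplices (5): A, B, D, E, F
  1-simplices (10): AB, AD, AE, AF, BD, BE, BF, DE, DF, EF
  2-simplices (5): ABD, ABF, ADE, BEF, DEF

Hence C_0 ≅ Z^5, C_1 ≅ Z^10, C_2 ≅ Z^5.

The boundary map ∂_1: C_1 → C_0 maps an edge to its endpoints' difference, ∂[p,q] = q − p. For instance
  ∂AD = D − A.
The resulting 5×10 matrix has rank 4, and its Smith normal form has invariant factors (1,1,1,1).

∂_2: C_2 → C_1 maps a triangle to the signed sum of its edges. For instance
  ∂ABF = BF − AF + AB,
  ∂ADE = DE − AE + AD.
The resulting 10×5 matrix has rank 5, and its Smith normal form has invariant factors (1,1,1,1,1).

Now H_k = ker ∂_k / im ∂_{k+1}, so:

  H_0: rank C_0 − rank ∂_1 = 5 − 4 = 1, and the invariant factors of ∂_1 are all 1, so H_0 = Z.
  H_1: rank ker ∂_1 − rank ∂_2 = (10 − 4) − 5 = 1, and the invariant factors of ∂_2 are all 1, so H_1 = Z.
  H_2: rank ker ∂_2 − rank ∂_3 = (5 − 5) − 0 = 0, and there is no ∂_3, so H_2 = 0.

H_0 ≅ Z,  H_1 ≅ Z,  H_2 = 0.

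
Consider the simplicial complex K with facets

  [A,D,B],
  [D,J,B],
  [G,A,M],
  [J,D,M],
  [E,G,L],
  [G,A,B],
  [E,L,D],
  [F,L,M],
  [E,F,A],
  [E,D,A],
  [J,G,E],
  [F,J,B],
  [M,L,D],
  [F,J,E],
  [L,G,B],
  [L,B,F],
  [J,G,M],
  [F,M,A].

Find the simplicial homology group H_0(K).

H_0 ≅ Z.

Order the vertices as A < B < D < E < F < G < J < L < M. Listing each simplex with vertices in this order, K has dimension 2 with simplices:

  0-simplices (9): A, B, D, E, F, G, J, L, M
  1-simplices (27): AB, AD, AE, AF, AG, AM, BD, BF, BG, BJ, BL, DE, DJ, DL, DM, EF, EG, EJ, EL, FJ, FL, FM, GJ, GL, GM, JM, LM
  2-simplices (18): ABD, ABG, ADE, AEF, AFM, AGM, BDJ, BFJ, BFL, BGL, DEL, DJM, DLM, EFJ, EGJ, EGL, FLM, GJM

so the chain groups are C_0 ≅ Z^9, C_1 ≅ Z^27, C_2 ≅ Z^18.

∂_1: C_1 → C_0 maps an edge to its endpoints' difference, ∂[p,q] = q − p.
This gives a 9×27 integer matrix of rank 8; reducing to Smith normal form yields diagonal entries (1,1,1,1,1,1,1,1).

The boundary map ∂_2: C_2 → C_1 acts by ∂[p,q,r] = [q,r] − [p,r] + [p,q]. For instance
  ∂BFL = FL − BL + BF,
  ∂BDJ = DJ − BJ + BD.
The 27×18 boundary matrix has rank 17 and Smith normal form diag(1,1,1,1,1,1,1,1,1,1,1,1,1,1,1,1,1).

From H_k ≅ ker(∂_k) / im(∂_{k+1}) we obtain:

  H_0: rank C_0 − rank ∂_1 = 9 − 8 = 1, and the invariant factors of ∂_1 are all 1, so H_0 = Z.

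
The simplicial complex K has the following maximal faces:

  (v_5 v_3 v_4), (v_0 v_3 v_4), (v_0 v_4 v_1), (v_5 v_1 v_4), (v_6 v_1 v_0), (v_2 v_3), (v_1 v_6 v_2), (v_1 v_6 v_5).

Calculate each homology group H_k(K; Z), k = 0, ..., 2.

H_0 = Z,  H_1 = Z,  H_2 = 0.

Take the total order v_0 < v_1 < v_2 < v_3 < v_4 < v_5 < v_6 on the vertex set. Then K (dimension 2) consists of the simplices:

  0-simplices (7): [v_0], [v_1], [v_2], [v_3], [v_4], [v_5], [v_6]
  1-simplices (14): [v_0,v_1], [v_0,v_3], [v_0,v_4], [v_0,v_6], [v_1,v_2], [v_1,v_4], [v_1,v_5], [v_1,v_6], [v_2,v_3], [v_2,v_6], [v_3,v_4], [v_3,v_5], [v_4,v_5], [v_5,v_6]
  2-simplices (7): [v_0,v_1,v_4], [v_0,v_1,v_6], [v_0,v_3,v_4], [v_1,v_2,v_6], [v_1,v_4,v_5], [v_1,v_5,v_6], [v_3,v_4,v_5]

Hence C_0 ≅ Z^7, C_1 ≅ Z^14, C_2 ≅ Z^7.

Boundary ∂_1: C_1 → C_0 is given by ∂[p,q] = [q] − [p]. For instance
  ∂[v_2,v_6] = [v_6] − [v_2].
The 7×14 boundary matrix has rank 6 and Smith normal form diag(1,1,1,1,1,1).

∂_2: C_2 → C_1 acts by ∂[p,q,r] = [q,r] − [p,r] + [p,q]. For instance
  ∂[v_0,v_1,v_6] = [v_1,v_6] − [v_0,v_6] + [v_0,v_1],
  ∂[v_3,v_4,v_5] = [v_4,v_5] − [v_3,v_5] + [v_3,v_4].
This gives a 14×7 integer matrix of rank 7; reducing to Smith normal form yields diagonal entries (1,1,1,1,1,1,1).

Reading off H_k = ker ∂_k / im ∂_{k+1}:

  H_0: rank C_0 − rank ∂_1 = 7 − 6 = 1, and the invariant factors of ∂_1 are all 1, so H_0 ≅ Z.
  H_1: rank ker ∂_1 − rank ∂_2 = (14 − 6) − 7 = 1, and the invariant factors of ∂_2 are all 1, so H_1 ≅ Z.
  H_2: rank ker ∂_2 − rank ∂_3 = (7 − 7) − 0 = 0, and there is no ∂_3, so H_2 ≅ 0.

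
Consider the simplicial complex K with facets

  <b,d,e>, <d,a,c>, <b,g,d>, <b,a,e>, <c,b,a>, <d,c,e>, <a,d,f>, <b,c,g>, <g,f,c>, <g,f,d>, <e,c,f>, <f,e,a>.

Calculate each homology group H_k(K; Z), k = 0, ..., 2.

H_0 ≅ Z,  H_1 ≅ Z/2,  H_2 = 0.

Take the total order a < b < c < d < e < f < g on the vertex set. Then K (dimension 2) consists of the simplices:

  0-simplices (7): a, b, c, d, e, f, g
  1-simplices (18): ab, ac, ad, ae, af, bc, bd, be, bg, cd, ce, cf, cg, de, df, dg, ef, fg
  2-simplices (12): abc, abe, acd, adf, aef, bcg, bde, bdg, cde, cef, cfg, dfg

giving chain groups C_0 ≅ Z^7, C_1 ≅ Z^18, C_2 ≅ Z^12.

The boundary map ∂_1: C_1 → C_0 sends each edge [p,q] (with p < q) to q − p. For instance
  ∂cf = f − c.
The resulting 7×18 matrix has rank 6, and its Smith normal form has invariant factors (1,1,1,1,1,1).

The boundary map ∂_2: C_2 → C_1 sends each 2-simplex [p,q,r] to [q,r] − [p,r] + [p,q]. For instance
  ∂abe = be − ae + ab,
  ∂abc = bc − ac + ab.
As a 18×12 matrix over Z this has rank 12, with invariant factors (1,1,1,1,1,1,1,1,1,1,1,2).

From H_k ≅ ker(∂_k) / im(∂_{k+1}) we obtain:

  H_0: rank C_0 − rank ∂_1 = 7 − 6 = 1, and the invariant factors of ∂_1 are all 1, so H_0 ≅ Z.
  H_1: rank ker ∂_1 − rank ∂_2 = (18 − 6) − 12 = 0, and ∂_2 has invariant factor 2 > 1, so H_1 ≅ Z/2.
  H_2: rank ker ∂_2 − rank ∂_3 = (12 − 12) − 0 = 0, and there is no ∂_3, so H_2 ≅ 0.

As a check, the Euler characteristic is 7 − 18 + 12 = 1, which agrees with 1 − 0 + 0 = 1.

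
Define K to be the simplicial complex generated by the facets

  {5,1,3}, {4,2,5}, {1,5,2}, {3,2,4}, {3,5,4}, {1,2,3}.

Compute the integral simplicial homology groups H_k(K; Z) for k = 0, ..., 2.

H_0 = Z,  H_1 = 0,  H_2 = Z.

Order the vertices as 1 < 2 < 3 < 4 < 5. Listing each simplex with vertices in this order, K has dimension 2 with simplices:

  0-simplices (5): [1], [2], [3], [4], [5]
  1-simplices (9): [1,2], [1,3], [1,5], [2,3], [2,4], [2,5], [3,4], [3,5], [4,5]
  2-simplices (6): [1,2,3], [1,2,5], [1,3,5], [2,3,4], [2,4,5], [3,4,5]

so the chain groups are C_0 ≅ Z^5, C_1 ≅ Z^9, C_2 ≅ Z^6.

∂_1: C_1 → C_0 is given by ∂[p,q] = [q] − [p]. For instance
  ∂[1,2] = [2] − [1].
This gives a 5×9 integer matrix of rank 4; reducing to Smith normal form yields diagonal entries (1,1,1,1).

∂_2: C_2 → C_1 acts by ∂[p,q,r] = [q,r] − [p,r] + [p,q]. For instance
  ∂[3,4,5] = [4,5] − [3,5] + [3,4],
  ∂[2,3,4] = [3,4] − [2,4] + [2,3].
This gives a 9×6 integer matrix of rank 5; reducing to Smith normal form yields diagonal entries (1,1,1,1,1).

Reading off H_k = ker ∂_k / im ∂_{k+1}:

  H_0: rank C_0 − rank ∂_1 = 5 − 4 = 1, and the invariant factors of ∂_1 are all 1, so H_0 ≅ Z.
  H_1: rank ker ∂_1 − rank ∂_2 = (9 − 4) − 5 = 0, and the invariant factors of ∂_2 are all 1, so H_1 ≅ 0.
  H_2: rank ker ∂_2 − rank ∂_3 = (6 − 5) − 0 = 1, and there is no ∂_3, so H_2 ≅ Z.

(K is a triangulation of the 2-sphere S^2.)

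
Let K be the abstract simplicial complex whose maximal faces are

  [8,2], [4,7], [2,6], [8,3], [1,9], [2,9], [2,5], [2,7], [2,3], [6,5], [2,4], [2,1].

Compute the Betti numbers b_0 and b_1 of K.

b_0 = 1, b_1 = 4.

Order the vertices as 1 < 2 < 3 < 4 < 5 < 6 < 7 < 8 < 9. Listing each simplex with vertices in this order, K has dimension 1 with simplices:

  0-simplices (9): [1], [2], [3], [4], [5], [6], [7], [8], [9]
  1-simplices (12): [1,2], [1,9], [2,3], [2,4], [2,5], [2,6], [2,7], [2,8], [2,9], [3,8], [4,7], [5,6]

giving chain groups C_0 ≅ Z^9, C_1 ≅ Z^12.

The boundary map ∂_1: C_1 → C_0 sends each edge [p,q] (with p < q) to q − p.
The 9×12 boundary matrix has rank 8 and Smith normal form diag(1,1,1,1,1,1,1,1).

Reading off H_k = ker ∂_k / im ∂_{k+1}:

  H_0: rank C_0 − rank ∂_1 = 9 − 8 = 1, and the invariant factors of ∂_1 are all 1, so H_0 = Z.
  H_1: rank ker ∂_1 − rank ∂_2 = (12 − 8) − 0 = 4, and there is no ∂_2, so H_1 = Z^4.

As a check, the Euler characteristic is 9 − 12 = -3, which agrees with 1 − 4 = -3.

Hence the Betti numbers are b_0 = 1, b_1 = 4.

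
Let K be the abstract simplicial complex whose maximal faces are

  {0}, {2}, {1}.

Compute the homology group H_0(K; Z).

H_0 = Z^3.

Take the total order 0 < 1 < 2 on the vertex set. Then K (dimension 0) consists of the simplices:

  0-simplices (3): [0], [1], [2]

giving chain groups C_0 ≅ Z^3.

Computing H_k = (kernel of ∂_k) / (image of ∂_{k+1}):

  H_0: rank C_0 − rank ∂_1 = 3 − 0 = 3, and there is no ∂_1, so H_0 ≅ Z^3.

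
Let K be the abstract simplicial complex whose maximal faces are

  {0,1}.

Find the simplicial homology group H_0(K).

H_0 = Z.

Take the total order 0 < 1 on the vertex set. Then K (dimension 1) consists of the simplices:

  0-simplices (2): [0], [1]
  1-simplices (1): [0,1]

giving chain groups C_0 ≅ Z^2, C_1 ≅ Z^1.

Boundary ∂_1: C_1 → C_0 is given by ∂[p,q] = [q] − [p].
This gives a 2×1 integer matrix of rank 1; reducing to Smith normal form yields diagonal entries (1).

Computing H_k = (kernel of ∂_k) / (image of ∂_{k+1}):

  H_0: rank C_0 − rank ∂_1 = 2 − 1 = 1, and the invariant factors of ∂_1 are all 1, so H_0 = Z.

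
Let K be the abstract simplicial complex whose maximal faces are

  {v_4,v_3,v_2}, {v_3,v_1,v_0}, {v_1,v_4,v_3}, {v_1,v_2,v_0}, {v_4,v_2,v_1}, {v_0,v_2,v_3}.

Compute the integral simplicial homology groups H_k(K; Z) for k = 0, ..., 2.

Fix the vertex order v_0 < v_1 < v_2 < v_3 < v_4 and write every simplex with vertices in increasing order. Then dim K = 2 and the simplices of K are:

  0-simplices (5): [v_0], [v_1], [v_2], [v_3], [v_4]
  1-simplices (9): [v_0,v_1], [v_0,v_2], [v_0,v_3], [v_1,v_2], [v_1,v_3], [v_1,v_4], [v_2,v_3], [v_2,v_4], [v_3,v_4]
  2-simplices (6): [v_0,v_1,v_2], [v_0,v_1,v_3], [v_0,v_2,v_3], [v_1,v_2,v_4], [v_1,v_3,v_4], [v_2,v_3,v_4]

giving chain groups C_0 ≅ Z^5, C_1 ≅ Z^9, C_2 ≅ Z^6.

Boundary ∂_1: C_1 → C_0 maps an edge to its endpoints' difference, ∂[p,q] = q − p. For instance
  ∂[v_0,v_2] = [v_2] − [v_0].
As a 5×9 matrix over Z this has rank 4, with invariant factors (1,1,1,1).

∂_2: C_2 → C_1 acts by ∂[p,q,r] = [q,r] − [p,r] + [p,q]. For instance
  ∂[v_2,v_3,v_4] = [v_3,v_4] − [v_2,v_4] + [v_2,v_3],
  ∂[v_1,v_3,v_4] = [v_3,v_4] − [v_1,v_4] + [v_1,v_3].
The 9×6 boundary matrix has rank 5 and Smith normal form diag(1,1,1,1,1).

From H_k ≅ ker(∂_k) / im(∂_{k+1}) we obtain:

  H_0: rank C_0 − rank ∂_1 = 5 − 4 = 1, and the invariant factors of ∂_1 are all 1, so H_0 = Z.
  H_1: rank ker ∂_1 − rank ∂_2 = (9 − 4) − 5 = 0, and the invariant factors of ∂_2 are all 1, so H_1 = 0.
  H_2: rank ker ∂_2 − rank ∂_3 = (6 − 5) − 0 = 1, and there is no ∂_3, so H_2 = Z.

(K is a triangulation of the 2-sphere S^2.)

H_0 = Z,  H_1 = 0,  H_2 = Z.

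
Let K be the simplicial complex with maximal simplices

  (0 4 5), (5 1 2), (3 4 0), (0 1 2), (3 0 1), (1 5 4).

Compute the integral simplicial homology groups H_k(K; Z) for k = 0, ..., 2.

We work with the vertex ordering 0 < 1 < 2 < 3 < 4 < 5. The simplices of K, each written with vertices in increasing order, are:

  0-simplices (6): [0], [1], [2], [3], [4], [5]
  1-simplices (12): [0,1], [0,2], [0,3], [0,4], [0,5], [1,2], [1,3], [1,4], [1,5], [2,5], [3,4], [4,5]
  2-simplices (6): [0,1,2], [0,1,3], [0,3,4], [0,4,5], [1,2,5], [1,4,5]

so the chain groups are C_0 ≅ Z^6, C_1 ≅ Z^12, C_2 ≅ Z^6.

Boundary ∂_1: C_1 → C_0 is given by ∂[p,q] = [q] − [p]. For instance
  ∂[4,5] = [5] − [4].
The 6×12 boundary matrix has rank 5 and Smith normal form diag(1,1,1,1,1).

∂_2: C_2 → C_1 sends each 2-simplex [p,q,r] to [q,r] − [p,r] + [p,q]. For instance
  ∂[0,1,2] = [1,2] − [0,2] + [0,1],
  ∂[0,3,4] = [3,4] − [0,4] + [0,3].
The resulting 12×6 matrix has rank 6, and its Smith normal form has invariant factors (1,1,1,1,1,1).

Now H_k = ker ∂_k / im ∂_{k+1}, so:

  H_0: rank C_0 − rank ∂_1 = 6 − 5 = 1, and the invariant factors of ∂_1 are all 1, so H_0 ≅ Z.
  H_1: rank ker ∂_1 − rank ∂_2 = (12 − 5) − 6 = 1, and the invariant factors of ∂_2 are all 1, so H_1 ≅ Z.
  H_2: rank ker ∂_2 − rank ∂_3 = (6 − 6) − 0 = 0, and there is no ∂_3, so H_2 ≅ 0.

As a check, the Euler characteristic is 6 − 12 + 6 = 0, which agrees with 1 − 1 + 0 = 0.

H_0 = Z,  H_1 = Z,  H_2 = 0.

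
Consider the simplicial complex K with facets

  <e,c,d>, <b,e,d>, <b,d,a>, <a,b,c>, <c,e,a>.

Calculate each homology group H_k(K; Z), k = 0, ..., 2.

Fix the vertex order a < b < c < d < e and write every simplex with vertices in increasing order. Then dim K = 2 and the simplices of K are:

  0-simplices (5): a, b, c, d, e
  1-simplices (10): ab, ac, ad, ae, bc, bd, be, cd, ce, de
  2-simplices (5): abc, abd, ace, bde, cde

so the chain groups are C_0 ≅ Z^5, C_1 ≅ Z^10, C_2 ≅ Z^5.

The boundary map ∂_1: C_1 → C_0 sends each edge [p,q] (with p < q) to q − p.
The resulting 5×10 matrix has rank 4, and its Smith normal form has invariant factors (1,1,1,1).

The boundary map ∂_2: C_2 → C_1 acts by ∂[p,q,r] = [q,r] − [p,r] + [p,q]. For instance
  ∂bde = de − be + bd,
  ∂ace = ce − ae + ac.
The 10×5 boundary matrix has rank 5 and Smith normal form diag(1,1,1,1,1).

Reading off H_k = ker ∂_k / im ∂_{k+1}:

  H_0: rank C_0 − rank ∂_1 = 5 − 4 = 1, and the invariant factors of ∂_1 are all 1, so H_0 ≅ Z.
  H_1: rank ker ∂_1 − rank ∂_2 = (10 − 4) − 5 = 1, and the invariant factors of ∂_2 are all 1, so H_1 ≅ Z.
  H_2: rank ker ∂_2 − rank ∂_3 = (5 − 5) − 0 = 0, and there is no ∂_3, so H_2 ≅ 0.

H_0 = Z,  H_1 = Z,  H_2 = 0.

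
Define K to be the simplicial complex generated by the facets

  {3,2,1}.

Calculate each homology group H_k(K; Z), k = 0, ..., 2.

H_0 = Z,  H_1 = 0,  H_2 = 0.

Take the total order 1 < 2 < 3 on the vertex set. Then K (dimension 2) consists of the simplices:

  0-simplices (3): [1], [2], [3]
  1-simplices (3): [1,2], [1,3], [2,3]
  2-simplices (1): [1,2,3]

giving chain groups C_0 ≅ Z^3, C_1 ≅ Z^3, C_2 ≅ Z^1.

Boundary ∂_1: C_1 → C_0 sends each edge [p,q] (with p < q) to q − p. For instance
  ∂[2,3] = [3] − [2].
The 3×3 boundary matrix has rank 2 and Smith normal form diag(1,1).

∂_2: C_2 → C_1 sends each 2-simplex [p,q,r] to [q,r] − [p,r] + [p,q]. For instance
  ∂[1,2,3] = [2,3] − [1,3] + [1,2].
As a 3×1 matrix over Z this has rank 1, with invariant factors (1).

Now H_k = ker ∂_k / im ∂_{k+1}, so:

  H_0: rank C_0 − rank ∂_1 = 3 − 2 = 1, and the invariant factors of ∂_1 are all 1, so H_0 ≅ Z.
  H_1: rank ker ∂_1 − rank ∂_2 = (3 − 2) − 1 = 0, and the invariant factors of ∂_2 are all 1, so H_1 ≅ 0.
  H_2: rank ker ∂_2 − rank ∂_3 = (1 − 1) − 0 = 0, and there is no ∂_3, so H_2 ≅ 0.

As a check, the Euler characteristic is 3 − 3 + 1 = 1, which agrees with 1 − 0 + 0 = 1.
(K is a triangulation of the 2-simplex.)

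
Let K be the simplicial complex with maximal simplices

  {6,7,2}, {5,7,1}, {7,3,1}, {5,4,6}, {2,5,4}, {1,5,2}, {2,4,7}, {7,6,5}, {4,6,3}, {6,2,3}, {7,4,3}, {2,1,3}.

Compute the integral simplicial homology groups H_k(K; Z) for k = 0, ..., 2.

H_0 ≅ Z,  H_1 ≅ Z/2,  H_2 = 0.

Fix the vertex order 1 < 2 < 3 < 4 < 5 < 6 < 7 and write every simplex with vertices in increasing order. Then dim K = 2 and the simplices of K are:

  0-simplices (7): [1], [2], [3], [4], [5], [6], [7]
  1-simplices (18): [1,2], [1,3], [1,5], [1,7], [2,3], [2,4], [2,5], [2,6], [2,7], [3,4], [3,6], [3,7], [4,5], [4,6], [4,7], [5,6], [5,7], [6,7]
  2-simplices (12): [1,2,3], [1,2,5], [1,3,7], [1,5,7], [2,3,6], [2,4,5], [2,4,7], [2,6,7], [3,4,6], [3,4,7], [4,5,6], [5,6,7]

giving chain groups C_0 ≅ Z^7, C_1 ≅ Z^18, C_2 ≅ Z^12.

∂_1: C_1 → C_0 sends each edge [p,q] (with p < q) to q − p. For instance
  ∂[2,4] = [4] − [2].
The 7×18 boundary matrix has rank 6 and Smith normal form diag(1,1,1,1,1,1).

The boundary map ∂_2: C_2 → C_1 sends each 2-simplex [p,q,r] to [q,r] − [p,r] + [p,q]. For instance
  ∂[1,2,5] = [2,5] − [1,5] + [1,2],
  ∂[5,6,7] = [6,7] − [5,7] + [5,6].
The resulting 18×12 matrix has rank 12, and its Smith normal form has invariant factors (1,1,1,1,1,1,1,1,1,1,1,2).

Reading off H_k = ker ∂_k / im ∂_{k+1}:

  H_0: rank C_0 − rank ∂_1 = 7 − 6 = 1, and the invariant factors of ∂_1 are all 1, so H_0 = Z.
  H_1: rank ker ∂_1 − rank ∂_2 = (18 − 6) − 12 = 0, and ∂_2 has invariant factor 2 > 1, so H_1 = Z/2.
  H_2: rank ker ∂_2 − rank ∂_3 = (12 − 12) − 0 = 0, and there is no ∂_3, so H_2 = 0.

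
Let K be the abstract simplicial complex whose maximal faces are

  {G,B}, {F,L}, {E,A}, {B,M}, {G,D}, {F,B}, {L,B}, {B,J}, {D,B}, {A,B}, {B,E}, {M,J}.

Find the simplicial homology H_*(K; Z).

H_0 = Z,  H_1 = Z^4.

Take the total order A < B < D < E < F < G < J < L < M on the vertex set. Then K (dimension 1) consists of the simplices:

  0-simplices (9): A, B, D, E, F, G, J, L, M
  1-simplices (12): AB, AE, BD, BE, BF, BG, BJ, BL, BM, DG, FL, JM

giving chain groups C_0 ≅ Z^9, C_1 ≅ Z^12.

The boundary map ∂_1: C_1 → C_0 sends each edge [p,q] (with p < q) to q − p. For instance
  ∂BD = D − B.
The 9×12 boundary matrix has rank 8 and Smith normal form diag(1,1,1,1,1,1,1,1).

From H_k ≅ ker(∂_k) / im(∂_{k+1}) we obtain:

  H_0: rank C_0 − rank ∂_1 = 9 − 8 = 1, and the invariant factors of ∂_1 are all 1, so H_0 = Z.
  H_1: rank ker ∂_1 − rank ∂_2 = (12 − 8) − 0 = 4, and there is no ∂_2, so H_1 = Z^4.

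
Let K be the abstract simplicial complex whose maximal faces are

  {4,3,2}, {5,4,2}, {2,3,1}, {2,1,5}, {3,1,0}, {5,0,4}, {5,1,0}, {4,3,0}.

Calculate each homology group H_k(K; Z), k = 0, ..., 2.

Take the total order 0 < 1 < 2 < 3 < 4 < 5 on the vertex set. Then K (dimension 2) consists of the simplices:

  0-simplices (6): [0], [1], [2], [3], [4], [5]
  1-simplices (12): [0,1], [0,3], [0,4], [0,5], [1,2], [1,3], [1,5], [2,3], [2,4], [2,5], [3,4], [4,5]
  2-simplices (8): [0,1,3], [0,1,5], [0,3,4], [0,4,5], [1,2,3], [1,2,5], [2,3,4], [2,4,5]

Hence C_0 ≅ Z^6, C_1 ≅ Z^12, C_2 ≅ Z^8.

∂_1: C_1 → C_0 is given by ∂[p,q] = [q] − [p].
The 6×12 boundary matrix has rank 5 and Smith normal form diag(1,1,1,1,1).

The boundary map ∂_2: C_2 → C_1 maps a triangle to the signed sum of its edges. For instance
  ∂[1,2,5] = [2,5] − [1,5] + [1,2],
  ∂[0,3,4] = [3,4] − [0,4] + [0,3].
As a 12×8 matrix over Z this has rank 7, with invariant factors (1,1,1,1,1,1,1).

Computing H_k = (kernel of ∂_k) / (image of ∂_{k+1}):

  H_0: rank C_0 − rank ∂_1 = 6 − 5 = 1, and the invariant factors of ∂_1 are all 1, so H_0 ≅ Z.
  H_1: rank ker ∂_1 − rank ∂_2 = (12 − 5) − 7 = 0, and the invariant factors of ∂_2 are all 1, so H_1 ≅ 0.
  H_2: rank ker ∂_2 − rank ∂_3 = (8 − 7) − 0 = 1, and there is no ∂_3, so H_2 ≅ Z.

As a check, the Euler characteristic is 6 − 12 + 8 = 2, which agrees with 1 − 0 + 1 = 2.

H_0 ≅ Z,  H_1 = 0,  H_2 ≅ Z.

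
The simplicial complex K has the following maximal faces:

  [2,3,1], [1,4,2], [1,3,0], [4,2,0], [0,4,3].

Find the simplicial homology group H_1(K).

Order the vertices as 0 < 1 < 2 < 3 < 4. Listing each simplex with vertices in this order, K has dimension 2 with simplices:

  0-simplices (5): [0], [1], [2], [3], [4]
  1-simplices (10): [0,1], [0,2], [0,3], [0,4], [1,2], [1,3], [1,4], [2,3], [2,4], [3,4]
  2-simplices (5): [0,1,3], [0,2,4], [0,3,4], [1,2,3], [1,2,4]

giving chain groups C_0 ≅ Z^5, C_1 ≅ Z^10, C_2 ≅ Z^5.

Boundary ∂_1: C_1 → C_0 is given by ∂[p,q] = [q] − [p].
As a 5×10 matrix over Z this has rank 4, with invariant factors (1,1,1,1).

Boundary ∂_2: C_2 → C_1 acts by ∂[p,q,r] = [q,r] − [p,r] + [p,q]. For instance
  ∂[0,1,3] = [1,3] − [0,3] + [0,1],
  ∂[1,2,4] = [2,4] − [1,4] + [1,2].
This gives a 10×5 integer matrix of rank 5; reducing to Smith normal form yields diagonal entries (1,1,1,1,1).

Computing H_k = (kernel of ∂_k) / (image of ∂_{k+1}):

  H_1: rank ker ∂_1 − rank ∂_2 = (10 − 4) − 5 = 1, and the invariant factors of ∂_2 are all 1, so H_1 ≅ Z.

(K is a triangulation of the Möbius band.)

H_1 ≅ Z.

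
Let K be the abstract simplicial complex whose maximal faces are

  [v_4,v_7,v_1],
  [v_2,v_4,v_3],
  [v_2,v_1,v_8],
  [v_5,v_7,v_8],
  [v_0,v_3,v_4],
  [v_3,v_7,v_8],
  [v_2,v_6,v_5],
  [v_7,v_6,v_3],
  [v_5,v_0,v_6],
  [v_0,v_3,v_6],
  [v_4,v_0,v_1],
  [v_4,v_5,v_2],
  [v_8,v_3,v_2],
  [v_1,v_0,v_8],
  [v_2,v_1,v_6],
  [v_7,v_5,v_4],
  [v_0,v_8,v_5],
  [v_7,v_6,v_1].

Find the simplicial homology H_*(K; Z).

We work with the vertex ordering v_0 < v_1 < v_2 < v_3 < v_4 < v_5 < v_6 < v_7 < v_8. The simplices of K, each written with vertices in increasing order, are:

  0-simplices (9): [v_0], [v_1], [v_2], [v_3], [v_4], [v_5], [v_6], [v_7], [v_8]
  1-simplices (27): (27 of them)
  2-simplices (18): (18 of them)

giving chain groups C_0 ≅ Z^9, C_1 ≅ Z^27, C_2 ≅ Z^18.

The boundary map ∂_1: C_1 → C_0 sends each edge [p,q] (with p < q) to q − p. For instance
  ∂[v_0,v_3] = [v_3] − [v_0].
As a 9×27 matrix over Z this has rank 8, with invariant factors (1,1,1,1,1,1,1,1).

∂_2: C_2 → C_1 maps a triangle to the signed sum of its edges. For instance
  ∂[v_1,v_2,v_8] = [v_2,v_8] − [v_1,v_8] + [v_1,v_2],
  ∂[v_0,v_5,v_6] = [v_5,v_6] − [v_0,v_6] + [v_0,v_5].
The resulting 27×18 matrix has rank 17, and its Smith normal form has invariant factors (1,1,1,1,1,1,1,1,1,1,1,1,1,1,1,1,1).

From H_k ≅ ker(∂_k) / im(∂_{k+1}) we obtain:

  H_0: rank C_0 − rank ∂_1 = 9 − 8 = 1, and the invariant factors of ∂_1 are all 1, so H_0 = Z.
  H_1: rank ker ∂_1 − rank ∂_2 = (27 − 8) − 17 = 2, and the invariant factors of ∂_2 are all 1, so H_1 = Z^2.
  H_2: rank ker ∂_2 − rank ∂_3 = (18 − 17) − 0 = 1, and there is no ∂_3, so H_2 = Z.

H_0 ≅ Z,  H_1 ≅ Z^2,  H_2 ≅ Z.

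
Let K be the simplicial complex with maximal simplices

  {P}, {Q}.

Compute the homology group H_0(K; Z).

H_0 ≅ Z^2.

We work with the vertex ordering P < Q. The simplices of K, each written with vertices in increasing order, are:

  0-simplices (2): P, Q

giving chain groups C_0 ≅ Z^2.

Reading off H_k = ker ∂_k / im ∂_{k+1}:

  H_0: rank C_0 − rank ∂_1 = 2 − 0 = 2, and there is no ∂_1, so H_0 ≅ Z^2.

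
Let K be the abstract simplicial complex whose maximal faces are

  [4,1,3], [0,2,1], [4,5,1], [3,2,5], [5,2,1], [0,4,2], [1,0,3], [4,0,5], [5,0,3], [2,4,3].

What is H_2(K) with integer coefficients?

H_2 = 0.

We work with the vertex ordering 0 < 1 < 2 < 3 < 4 < 5. The simplices of K, each written with vertices in increasing order, are:

  0-simplices (6): [0], [1], [2], [3], [4], [5]
  1-simplices (15): [0,1], [0,2], [0,3], [0,4], [0,5], [1,2], [1,3], [1,4], [1,5], [2,3], [2,4], [2,5], [3,4], [3,5], [4,5]
  2-simplices (10): [0,1,2], [0,1,3], [0,2,4], [0,3,5], [0,4,5], [1,2,5], [1,3,4], [1,4,5], [2,3,4], [2,3,5]

Hence C_0 ≅ Z^6, C_1 ≅ Z^15, C_2 ≅ Z^10.

∂_1: C_1 → C_0 sends each edge [p,q] (with p < q) to q − p.
As a 6×15 matrix over Z this has rank 5, with invariant factors (1,1,1,1,1).

Boundary ∂_2: C_2 → C_1 maps a triangle to the signed sum of its edges. For instance
  ∂[0,3,5] = [3,5] − [0,5] + [0,3],
  ∂[1,4,5] = [4,5] − [1,5] + [1,4].
The resulting 15×10 matrix has rank 10, and its Smith normal form has invariant factors (1,1,1,1,1,1,1,1,1,2).

Computing H_k = (kernel of ∂_k) / (image of ∂_{k+1}):

  H_2: rank ker ∂_2 − rank ∂_3 = (10 − 10) − 0 = 0, and there is no ∂_3, so H_2 ≅ 0.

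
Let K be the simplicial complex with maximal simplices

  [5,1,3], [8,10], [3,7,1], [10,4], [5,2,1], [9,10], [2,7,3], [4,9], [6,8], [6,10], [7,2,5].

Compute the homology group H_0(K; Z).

Take the total order 1 < 2 < 3 < 4 < 5 < 6 < 7 < 8 < 9 < 10 on the vertex set. Then K (dimension 2) consists of the simplices:

  0-simplices (10): [1], [2], [3], [4], [5], [6], [7], [8], [9], [10]
  1-simplices (16): [1,2], [1,3], [1,5], [1,7], [2,3], [2,5], [2,7], [3,5], [3,7], [4,9], [4,10], [5,7], [6,8], [6,10], [8,10], [9,10]
  2-simplices (5): [1,2,5], [1,3,5], [1,3,7], [2,3,7], [2,5,7]

Hence C_0 ≅ Z^10, C_1 ≅ Z^16, C_2 ≅ Z^5.

The boundary map ∂_1: C_1 → C_0 is given by ∂[p,q] = [q] − [p].
The 10×16 boundary matrix has rank 8 and Smith normal form diag(1,1,1,1,1,1,1,1).

The boundary map ∂_2: C_2 → C_1 sends each 2-simplex [p,q,r] to [q,r] − [p,r] + [p,q]. For instance
  ∂[1,3,7] = [3,7] − [1,7] + [1,3],
  ∂[1,3,5] = [3,5] − [1,5] + [1,3].
As a 16×5 matrix over Z this has rank 5, with invariant factors (1,1,1,1,1).

From H_k ≅ ker(∂_k) / im(∂_{k+1}) we obtain:

  H_0: rank C_0 − rank ∂_1 = 10 − 8 = 2, and the invariant factors of ∂_1 are all 1, so H_0 ≅ Z^2.

H_0 ≅ Z^2.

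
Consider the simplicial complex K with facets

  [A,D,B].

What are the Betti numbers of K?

b_0 = 1, b_1 = 0, b_2 = 0.

Fix the vertex order A < B < D and write every simplex with vertices in increasing order. Then dim K = 2 and the simplices of K are:

  0-simplices (3): A, B, D
  1-simplices (3): AB, AD, BD
  2-simplices (1): ABD

so the chain groups are C_0 ≅ Z^3, C_1 ≅ Z^3, C_2 ≅ Z^1.

Boundary ∂_1: C_1 → C_0 sends each edge [p,q] (with p < q) to q − p. For instance
  ∂BD = D − B.
This gives a 3×3 integer matrix of rank 2; reducing to Smith normal form yields diagonal entries (1,1).

Boundary ∂_2: C_2 → C_1 sends each 2-simplex [p,q,r] to [q,r] − [p,r] + [p,q]. For instance
  ∂ABD = BD − AD + AB.
The 3×1 boundary matrix has rank 1 and Smith normal form diag(1).

Computing H_k = (kernel of ∂_k) / (image of ∂_{k+1}):

  H_0: rank C_0 − rank ∂_1 = 3 − 2 = 1, and the invariant factors of ∂_1 are all 1, so H_0 ≅ Z.
  H_1: rank ker ∂_1 − rank ∂_2 = (3 − 2) − 1 = 0, and the invariant factors of ∂_2 are all 1, so H_1 ≅ 0.
  H_2: rank ker ∂_2 − rank ∂_3 = (1 − 1) − 0 = 0, and there is no ∂_3, so H_2 ≅ 0.

(K is a triangulation of the 2-simplex.)

Hence the Betti numbers are b_0 = 1, b_1 = 0, b_2 = 0.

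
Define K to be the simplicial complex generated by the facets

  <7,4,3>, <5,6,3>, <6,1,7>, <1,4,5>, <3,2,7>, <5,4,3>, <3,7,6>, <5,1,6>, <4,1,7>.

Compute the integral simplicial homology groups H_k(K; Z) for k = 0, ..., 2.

Order the vertices as 1 < 2 < 3 < 4 < 5 < 6 < 7. Listing each simplex with vertices in this order, K has dimension 2 with simplices:

  0-simplices (7): [1], [2], [3], [4], [5], [6], [7]
  1-simplices (14): [1,4], [1,5], [1,6], [1,7], [2,3], [2,7], [3,4], [3,5], [3,6], [3,7], [4,5], [4,7], [5,6], [6,7]
  2-simplices (9): [1,4,5], [1,4,7], [1,5,6], [1,6,7], [2,3,7], [3,4,5], [3,4,7], [3,5,6], [3,6,7]

Hence C_0 ≅ Z^7, C_1 ≅ Z^14, C_2 ≅ Z^9.

The boundary map ∂_1: C_1 → C_0 maps an edge to its endpoints' difference, ∂[p,q] = q − p. For instance
  ∂[3,4] = [4] − [3].
This gives a 7×14 integer matrix of rank 6; reducing to Smith normal form yields diagonal entries (1,1,1,1,1,1).

∂_2: C_2 → C_1 sends each 2-simplex [p,q,r] to [q,r] − [p,r] + [p,q]. For instance
  ∂[3,4,7] = [4,7] − [3,7] + [3,4],
  ∂[3,4,5] = [4,5] − [3,5] + [3,4].
This gives a 14×9 integer matrix of rank 8; reducing to Smith normal form yields diagonal entries (1,1,1,1,1,1,1,1).

Reading off H_k = ker ∂_k / im ∂_{k+1}:

  H_0: rank C_0 − rank ∂_1 = 7 − 6 = 1, and the invariant factors of ∂_1 are all 1, so H_0 ≅ Z.
  H_1: rank ker ∂_1 − rank ∂_2 = (14 − 6) − 8 = 0, and the invariant factors of ∂_2 are all 1, so H_1 ≅ 0.
  H_2: rank ker ∂_2 − rank ∂_3 = (9 − 8) − 0 = 1, and there is no ∂_3, so H_2 ≅ Z.

H_0 ≅ Z,  H_1 = 0,  H_2 ≅ Z.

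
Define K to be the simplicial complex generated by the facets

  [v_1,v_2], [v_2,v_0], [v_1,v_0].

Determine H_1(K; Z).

H_1 ≅ Z.

We work with the vertex ordering v_0 < v_1 < v_2. The simplices of K, each written with vertices in increasing order, are:

  0-simplices (3): [v_0], [v_1], [v_2]
  1-simplices (3): [v_0,v_1], [v_0,v_2], [v_1,v_2]

giving chain groups C_0 ≅ Z^3, C_1 ≅ Z^3.

The boundary map ∂_1: C_1 → C_0 is given by ∂[p,q] = [q] − [p]. For instance
  ∂[v_0,v_1] = [v_1] − [v_0].
The 3×3 boundary matrix has rank 2 and Smith normal form diag(1,1).

Computing H_k = (kernel of ∂_k) / (image of ∂_{k+1}):

  H_1: rank ker ∂_1 − rank ∂_2 = (3 − 2) − 0 = 1, and there is no ∂_2, so H_1 ≅ Z.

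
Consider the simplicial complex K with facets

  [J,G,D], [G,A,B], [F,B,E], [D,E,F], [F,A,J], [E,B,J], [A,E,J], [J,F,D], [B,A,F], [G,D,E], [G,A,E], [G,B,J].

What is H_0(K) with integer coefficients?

H_0 ≅ Z.

We work with the vertex ordering A < B < D < E < F < G < J. The simplices of K, each written with vertices in increasing order, are:

  0-simplices (7): A, B, D, E, F, G, J
  1-simplices (18): AB, AE, AF, AG, AJ, BE, BF, BG, BJ, DE, DF, DG, DJ, EF, EG, EJ, FJ, GJ
  2-simplices (12): ABF, ABG, AEG, AEJ, AFJ, BEF, BEJ, BGJ, DEF, DEG, DFJ, DGJ

giving chain groups C_0 ≅ Z^7, C_1 ≅ Z^18, C_2 ≅ Z^12.

The boundary map ∂_1: C_1 → C_0 is given by ∂[p,q] = [q] − [p].
This gives a 7×18 integer matrix of rank 6; reducing to Smith normal form yields diagonal entries (1,1,1,1,1,1).

∂_2: C_2 → C_1 acts by ∂[p,q,r] = [q,r] − [p,r] + [p,q]. For instance
  ∂AEJ = EJ − AJ + AE,
  ∂AEG = EG − AG + AE.
This gives a 18×12 integer matrix of rank 12; reducing to Smith normal form yields diagonal entries (1,1,1,1,1,1,1,1,1,1,1,2).

Computing H_k = (kernel of ∂_k) / (image of ∂_{k+1}):

  H_0: rank C_0 − rank ∂_1 = 7 − 6 = 1, and the invariant factors of ∂_1 are all 1, so H_0 ≅ Z.

(K is a triangulation of the real projective plane RP^2.)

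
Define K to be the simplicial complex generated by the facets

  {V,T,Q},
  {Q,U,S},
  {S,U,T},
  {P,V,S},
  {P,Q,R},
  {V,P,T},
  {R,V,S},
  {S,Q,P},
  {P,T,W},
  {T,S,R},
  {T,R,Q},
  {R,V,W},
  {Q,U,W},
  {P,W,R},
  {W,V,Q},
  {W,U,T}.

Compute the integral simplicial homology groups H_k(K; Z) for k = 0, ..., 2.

Fix the vertex order P < Q < R < S < T < U < V < W and write every simplex with vertices in increasing order. Then dim K = 2 and the simplices of K are:

  0-simplices (8): P, Q, R, S, T, U, V, W
  1-simplices (24): PQ, PR, PS, PT, PV, PW, QR, QS, QT, QU, QV, QW, RS, RT, RV, RW, ST, SU, SV, TU, TV, TW, UW, VW
  2-simplices (16): PQR, PQS, PRW, PSV, PTV, PTW, QRT, QSU, QTV, QUW, QVW, RST, RSV, RVW, STU, TUW

giving chain groups C_0 ≅ Z^8, C_1 ≅ Z^24, C_2 ≅ Z^16.

∂_1: C_1 → C_0 sends each edge [p,q] (with p < q) to q − p. For instance
  ∂QT = T − Q.
The resulting 8×24 matrix has rank 7, and its Smith normal form has invariant factors (1,1,1,1,1,1,1).

The boundary map ∂_2: C_2 → C_1 sends each 2-simplex [p,q,r] to [q,r] − [p,r] + [p,q]. For instance
  ∂PRW = RW − PW + PR,
  ∂PTV = TV − PV + PT.
As a 24×16 matrix over Z this has rank 15, with invariant factors (1,1,1,1,1,1,1,1,1,1,1,1,1,1,1).

Now H_k = ker ∂_k / im ∂_{k+1}, so:

  H_0: rank C_0 − rank ∂_1 = 8 − 7 = 1, and the invariant factors of ∂_1 are all 1, so H_0 ≅ Z.
  H_1: rank ker ∂_1 − rank ∂_2 = (24 − 7) − 15 = 2, and the invariant factors of ∂_2 are all 1, so H_1 ≅ Z^2.
  H_2: rank ker ∂_2 − rank ∂_3 = (16 − 15) − 0 = 1, and there is no ∂_3, so H_2 ≅ Z.

As a check, the Euler characteristic is 8 − 24 + 16 = 0, which agrees with 1 − 2 + 1 = 0.

H_0 = Z,  H_1 = Z^2,  H_2 = Z.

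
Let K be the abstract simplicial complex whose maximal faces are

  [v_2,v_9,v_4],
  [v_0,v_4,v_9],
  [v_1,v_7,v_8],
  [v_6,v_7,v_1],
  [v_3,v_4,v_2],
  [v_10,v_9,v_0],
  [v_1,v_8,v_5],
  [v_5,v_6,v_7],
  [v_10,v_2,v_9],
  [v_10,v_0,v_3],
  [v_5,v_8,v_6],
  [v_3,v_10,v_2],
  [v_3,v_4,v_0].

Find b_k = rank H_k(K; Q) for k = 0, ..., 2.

Fix the vertex order v_0 < v_1 < v_2 < v_3 < v_4 < v_5 < v_6 < v_7 < v_8 < v_9 < v_10 and write every simplex with vertices in increasing order. Then dim K = 2 and the simplices of K are:

  0-simplices (11): [v_0], [v_1], [v_2], [v_3], [v_4], [v_5], [v_6], [v_7], [v_8], [v_9], [v_10]
  1-simplices (22): (22 of them)
  2-simplices (13): (13 of them)

so the chain groups are C_0 ≅ Z^11, C_1 ≅ Z^22, C_2 ≅ Z^13.

Boundary ∂_1: C_1 → C_0 sends each edge [p,q] (with p < q) to q − p.
The 11×22 boundary matrix has rank 9 and Smith normal form diag(1,1,1,1,1,1,1,1,1).

∂_2: C_2 → C_1 acts by ∂[p,q,r] = [q,r] − [p,r] + [p,q]. For instance
  ∂[v_0,v_9,v_10] = [v_9,v_10] − [v_0,v_10] + [v_0,v_9],
  ∂[v_0,v_3,v_4] = [v_3,v_4] − [v_0,v_4] + [v_0,v_3].
This gives a 22×13 integer matrix of rank 12; reducing to Smith normal form yields diagonal entries (1,1,1,1,1,1,1,1,1,1,1,1).

Now H_k = ker ∂_k / im ∂_{k+1}, so:

  H_0: rank C_0 − rank ∂_1 = 11 − 9 = 2, and the invariant factors of ∂_1 are all 1, so H_0 ≅ Z^2.
  H_1: rank ker ∂_1 − rank ∂_2 = (22 − 9) − 12 = 1, and the invariant factors of ∂_2 are all 1, so H_1 ≅ Z.
  H_2: rank ker ∂_2 − rank ∂_3 = (13 − 12) − 0 = 1, and there is no ∂_3, so H_2 ≅ Z.

Hence the Betti numbers are b_0 = 2, b_1 = 1, b_2 = 1.

b_0 = 2, b_1 = 1, b_2 = 1.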